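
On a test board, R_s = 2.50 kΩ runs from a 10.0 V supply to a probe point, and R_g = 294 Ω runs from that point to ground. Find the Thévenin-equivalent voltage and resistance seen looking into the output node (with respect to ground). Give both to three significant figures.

V_th is the open-circuit tap voltage: 10.0 × 294/(2500 + 294) = 1.05 V.
With the supply zeroed, R_s and R_g appear in parallel from the tap: R_th = R_s‖R_g = (2500 × 294)/2794 = 263 Ω.

V_th = 1.05 V, R_th = 263 Ω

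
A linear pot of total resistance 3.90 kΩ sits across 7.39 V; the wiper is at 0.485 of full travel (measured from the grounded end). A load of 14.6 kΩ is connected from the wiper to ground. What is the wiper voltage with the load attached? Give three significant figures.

The wiper splits the pot into (1−α)R = 2.009 kΩ above and αR = 1.891 kΩ below.
Lower section ‖ load = 1.675 kΩ.
V_wiper = 7.39 × 1.675/(2.009 + 1.675) = 3.36 V.

V ≈ 3.36 V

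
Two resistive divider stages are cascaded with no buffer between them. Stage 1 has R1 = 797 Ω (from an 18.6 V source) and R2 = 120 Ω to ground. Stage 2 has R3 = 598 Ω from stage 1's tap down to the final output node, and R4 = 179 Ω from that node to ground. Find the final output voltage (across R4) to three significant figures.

Stage 2 presents R3+R4 = 777.0 Ω as a load on stage 1's tap.
Stage 1's lower leg becomes R2‖(R3+R4) = 103.9 Ω, so V_mid = 18.6 × 103.9/900.9 = 2.146 V.
Stage 2 is itself unloaded: V_out = V_mid × R4/(R3+R4) = 2.146 × 179/777.0 = 0.494 V.

V_out ≈ 0.494 V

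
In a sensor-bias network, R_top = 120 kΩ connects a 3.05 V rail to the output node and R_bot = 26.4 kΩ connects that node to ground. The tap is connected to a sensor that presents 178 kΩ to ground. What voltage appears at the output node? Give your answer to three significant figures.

The load sits in parallel with R_bot: R_bot‖R_L = (26.4 × 178) / (26.4 + 178) = 22.99 kΩ.
V_out = 3.05 × 22.99 / (120 + 22.99) = 3.05 × 22.99/143.0 = 0.490 V.
(Unloaded it would have been 0.550 V.)

V_out ≈ 0.490 V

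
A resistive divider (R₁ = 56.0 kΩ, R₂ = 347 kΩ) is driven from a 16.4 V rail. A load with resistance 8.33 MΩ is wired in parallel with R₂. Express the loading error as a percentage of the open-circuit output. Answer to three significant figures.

0.576 %

The divider's output (Thévenin) resistance is R₁‖R₂ = 48.22 kΩ.
Fractional drop under load = R_th/(R_th + R_L) = 48.22 / (48.22 + 8330) = 0.005755.
So the output falls by 0.576 %.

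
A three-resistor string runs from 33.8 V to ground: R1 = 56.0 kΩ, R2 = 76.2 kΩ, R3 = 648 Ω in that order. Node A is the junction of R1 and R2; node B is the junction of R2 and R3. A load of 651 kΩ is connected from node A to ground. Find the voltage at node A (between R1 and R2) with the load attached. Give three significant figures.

Below node A the series string R2+R3 = 76850 Ω sits in parallel with the 651000 Ω load: 68730 Ω.
V_A = 33.8 × 68730/(56000 + 68730) = 18.6 V.

V ≈ 18.6 V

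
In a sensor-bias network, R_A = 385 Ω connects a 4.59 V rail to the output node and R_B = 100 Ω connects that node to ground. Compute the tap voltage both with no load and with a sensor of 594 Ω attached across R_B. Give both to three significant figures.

Open-circuit: V = 4.59 × 100/(385 + 100) = 0.946 V.
With the load, R_B becomes R_B‖R_L = 85.59 Ω, so V = 4.59 × 85.59/470.6 = 0.835 V.

Unloaded: 0.946 V; loaded: 0.835 V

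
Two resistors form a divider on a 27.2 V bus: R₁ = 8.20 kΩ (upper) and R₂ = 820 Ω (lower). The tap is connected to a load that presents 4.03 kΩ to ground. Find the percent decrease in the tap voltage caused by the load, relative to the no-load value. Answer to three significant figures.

Unloaded V = 27.2 × 820/9020 = 2.473 V.
Loaded: R₂‖R_L = 681.4 Ω, giving V = 27.2 × 681.4/8881 = 2.087 V.
Drop = (2.473 − 2.087) / 2.473 = 15.6 %.

15.6 %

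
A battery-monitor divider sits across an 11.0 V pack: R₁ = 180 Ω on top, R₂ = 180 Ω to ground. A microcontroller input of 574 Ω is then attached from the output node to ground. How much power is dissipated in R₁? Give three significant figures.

P ≈ 217 mW

Total resistance from the source is R₁ + (R₂‖R_L) = 317.0 Ω, so I = 11.0/317.0 Ω = 34.70 mA.
P = I²·R₁ = (34.70 mA)² × 180 Ω = 217 mW.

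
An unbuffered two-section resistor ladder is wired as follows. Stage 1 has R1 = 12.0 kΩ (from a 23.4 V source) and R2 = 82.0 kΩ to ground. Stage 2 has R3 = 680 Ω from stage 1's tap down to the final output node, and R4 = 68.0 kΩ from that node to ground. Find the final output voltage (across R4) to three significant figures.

V_out ≈ 17.5 V

Stage 2 presents R3+R4 = 68680 Ω as a load on stage 1's tap.
Stage 1's lower leg becomes R2‖(R3+R4) = 37380 Ω, so V_mid = 23.4 × 37380/49380 = 17.71 V.
Stage 2 is itself unloaded: V_out = V_mid × R4/(R3+R4) = 17.71 × 68000/68680 = 17.5 V.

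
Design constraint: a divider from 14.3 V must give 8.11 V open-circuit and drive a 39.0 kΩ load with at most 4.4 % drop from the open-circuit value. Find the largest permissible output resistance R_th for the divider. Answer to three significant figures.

R_th ≤ 1.79 kΩ

Loading drop = R_th/(R_th + R_L) ≤ 0.0440, so R_th ≤ R_L · ε/(1−ε) = 39.0 kΩ × 0.0440/0.9560 = 1.79 kΩ.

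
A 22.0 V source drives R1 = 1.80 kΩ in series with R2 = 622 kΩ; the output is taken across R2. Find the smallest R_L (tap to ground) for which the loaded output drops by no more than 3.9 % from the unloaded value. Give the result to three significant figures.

R_L(min) ≈ 44.2 kΩ

Output resistance R_th = R1‖R2 = (1.80 × 622)/623.8 = 1.795 kΩ.
The fractional drop is R_th/(R_th + R_L); requiring this ≤ 0.0390 gives R_L ≥ R_th(1/0.0390 − 1) = 1.795 × 24.64 = 44.2 kΩ.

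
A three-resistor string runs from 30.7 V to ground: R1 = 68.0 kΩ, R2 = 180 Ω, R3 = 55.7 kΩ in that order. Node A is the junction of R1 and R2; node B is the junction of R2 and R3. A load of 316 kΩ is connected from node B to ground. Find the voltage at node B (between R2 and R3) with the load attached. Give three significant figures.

At node B, R3 is in parallel with the load: R3‖R_L = 47350 Ω.
Below node A the resistance is R2 + (R3‖R_L) = 47530 Ω, so V_A = 30.7 × 47530/115500 = 12.63 V.
Then V_B = V_A × (R3‖R_L)/(R2 + R3‖R_L) = 12.63 × 47350/47530 = 12.6 V.

V ≈ 12.6 V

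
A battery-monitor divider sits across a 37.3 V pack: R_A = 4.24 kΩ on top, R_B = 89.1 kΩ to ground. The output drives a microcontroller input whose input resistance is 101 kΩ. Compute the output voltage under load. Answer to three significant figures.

The load sits in parallel with R_B: R_B‖R_L = (89.1 × 101) / (89.1 + 101) = 47.34 kΩ.
V_out = 37.3 × 47.34 / (4.24 + 47.34) = 37.3 × 47.34/51.58 = 34.2 V.
(Unloaded it would have been 35.6 V.)

V_out ≈ 34.2 V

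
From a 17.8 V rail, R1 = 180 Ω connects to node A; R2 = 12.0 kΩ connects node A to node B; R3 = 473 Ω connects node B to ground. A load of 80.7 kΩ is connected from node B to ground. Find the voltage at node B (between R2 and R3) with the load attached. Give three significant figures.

V ≈ 0.662 V

At node B, R3 is in parallel with the load: R3‖R_L = 470.2 Ω.
Below node A the resistance is R2 + (R3‖R_L) = 12470 Ω, so V_A = 17.8 × 12470/12650 = 17.55 V.
Then V_B = V_A × (R3‖R_L)/(R2 + R3‖R_L) = 17.55 × 470.2/12470 = 0.662 V.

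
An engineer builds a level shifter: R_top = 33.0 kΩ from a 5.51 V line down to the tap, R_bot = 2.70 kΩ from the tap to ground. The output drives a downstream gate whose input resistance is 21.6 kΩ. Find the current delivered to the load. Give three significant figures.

R_bot‖R_L = 2.400 kΩ; V_out = 5.51 × 2.400/35.40 = 0.3736 V.
I_L = V_out / R_L = 0.3736 / 21.6 kΩ = 0.0173 mA.

I_L ≈ 0.0173 mA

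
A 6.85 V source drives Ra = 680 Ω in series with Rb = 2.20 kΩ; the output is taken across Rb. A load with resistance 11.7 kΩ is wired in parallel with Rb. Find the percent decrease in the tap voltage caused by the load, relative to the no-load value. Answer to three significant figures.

The divider's output (Thévenin) resistance is Ra‖Rb = 519.4 Ω.
Fractional drop under load = R_th/(R_th + R_L) = 519.4 / (519.4 + 11700) = 0.04251.
So the output falls by 4.25 %.

4.25 %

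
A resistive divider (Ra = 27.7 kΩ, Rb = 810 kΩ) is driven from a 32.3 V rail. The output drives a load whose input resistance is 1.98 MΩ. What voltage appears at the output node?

V_out ≈ 30.8 V

The load sits in parallel with Rb: Rb‖R_L = (810 × 1980) / (810 + 1980) = 574.8 kΩ.
V_out = 32.3 × 574.8 / (27.7 + 574.8) = 32.3 × 574.8/602.5 = 30.8 V.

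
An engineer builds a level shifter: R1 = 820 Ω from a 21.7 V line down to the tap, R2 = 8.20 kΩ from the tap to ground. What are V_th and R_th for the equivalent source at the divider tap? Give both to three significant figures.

V_th = 19.7 V, R_th = 745 Ω

V_th is the open-circuit tap voltage: 21.7 × 8200/(820 + 8200) = 19.7 V.
With the supply zeroed, R1 and R2 appear in parallel from the tap: R_th = R1‖R2 = (820 × 8200)/9020 = 745 Ω.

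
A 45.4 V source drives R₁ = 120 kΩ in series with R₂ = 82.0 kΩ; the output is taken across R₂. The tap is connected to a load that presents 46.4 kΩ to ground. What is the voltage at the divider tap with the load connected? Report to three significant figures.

V_out ≈ 8.99 V

The load sits in parallel with R₂: R₂‖R_L = (82.0 × 46.4) / (82.0 + 46.4) = 29.63 kΩ.
V_out = 45.4 × 29.63 / (120 + 29.63) = 45.4 × 29.63/149.6 = 8.99 V.
(Unloaded it would have been 18.4 V.)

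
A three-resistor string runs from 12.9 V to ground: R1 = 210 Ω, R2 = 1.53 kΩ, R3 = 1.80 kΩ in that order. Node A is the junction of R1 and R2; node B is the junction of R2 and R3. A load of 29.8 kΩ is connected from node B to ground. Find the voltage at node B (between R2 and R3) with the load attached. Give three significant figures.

V ≈ 6.37 V

At node B, R3 is in parallel with the load: R3‖R_L = 1697 Ω.
Below node A the resistance is R2 + (R3‖R_L) = 3227 Ω, so V_A = 12.9 × 3227/3437 = 12.11 V.
Then V_B = V_A × (R3‖R_L)/(R2 + R3‖R_L) = 12.11 × 1697/3227 = 6.37 V.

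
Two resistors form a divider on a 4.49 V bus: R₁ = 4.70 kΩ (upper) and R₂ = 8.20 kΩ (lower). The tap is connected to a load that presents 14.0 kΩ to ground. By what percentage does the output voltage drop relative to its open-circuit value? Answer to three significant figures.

Unloaded V = 4.49 × 8.20/12.90 = 2.854 V.
Loaded: R₂‖R_L = 5.171 kΩ, giving V = 4.49 × 5.171/9.871 = 2.352 V.
Drop = (2.854 − 2.352) / 2.854 = 17.6 %.

17.6 %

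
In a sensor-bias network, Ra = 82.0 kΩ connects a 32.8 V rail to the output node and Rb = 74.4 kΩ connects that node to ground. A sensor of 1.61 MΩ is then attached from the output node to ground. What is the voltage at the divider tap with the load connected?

V_out ≈ 15.2 V

The load sits in parallel with Rb: Rb‖R_L = (74.4 × 1610) / (74.4 + 1610) = 71.11 kΩ.
V_out = 32.8 × 71.11 / (82.0 + 71.11) = 32.8 × 71.11/153.1 = 15.2 V.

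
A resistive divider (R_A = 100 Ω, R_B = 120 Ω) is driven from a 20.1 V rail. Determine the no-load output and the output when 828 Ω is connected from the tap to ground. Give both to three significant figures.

Open-circuit: V = 20.1 × 120/(100 + 120) = 11.0 V.
With the load, R_B becomes R_B‖R_L = 104.8 Ω, so V = 20.1 × 104.8/204.8 = 10.3 V.

Unloaded: 11.0 V; loaded: 10.3 V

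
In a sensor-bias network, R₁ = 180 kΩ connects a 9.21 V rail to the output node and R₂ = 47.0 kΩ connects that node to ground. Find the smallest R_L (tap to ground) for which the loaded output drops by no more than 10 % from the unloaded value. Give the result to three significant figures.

R_L(min) ≈ 335 kΩ

Output resistance R_th = R₁‖R₂ = (180 × 47.0)/227.0 = 37.27 kΩ.
The fractional drop is R_th/(R_th + R_L); requiring this ≤ 0.100 gives R_L ≥ R_th(1/0.100 − 1) = 37.27 × 9.000 = 335 kΩ.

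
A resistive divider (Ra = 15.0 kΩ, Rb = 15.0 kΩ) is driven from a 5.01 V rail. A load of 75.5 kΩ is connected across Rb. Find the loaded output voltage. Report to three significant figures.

V_out ≈ 2.28 V

The load sits in parallel with Rb: Rb‖R_L = (15.0 × 75.5) / (15.0 + 75.5) = 12.51 kΩ.
V_out = 5.01 × 12.51 / (15.0 + 12.51) = 5.01 × 12.51/27.51 = 2.28 V.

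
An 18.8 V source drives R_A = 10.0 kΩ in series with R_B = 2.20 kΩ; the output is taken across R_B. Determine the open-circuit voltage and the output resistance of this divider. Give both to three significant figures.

V_th = 3.39 V, R_th = 1.80 kΩ

V_th is the open-circuit tap voltage: 18.8 × 2.20/(10.0 + 2.20) = 3.39 V.
With the supply zeroed, R_A and R_B appear in parallel from the tap: R_th = R_A‖R_B = (10.0 × 2.20)/12.20 = 1.80 kΩ.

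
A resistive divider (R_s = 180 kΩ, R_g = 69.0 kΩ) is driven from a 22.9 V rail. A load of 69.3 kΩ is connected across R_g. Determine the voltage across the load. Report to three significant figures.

V_out ≈ 3.69 V

The load sits in parallel with R_g: R_g‖R_L = (69.0 × 69.3) / (69.0 + 69.3) = 34.57 kΩ.
V_out = 22.9 × 34.57 / (180 + 34.57) = 22.9 × 34.57/214.6 = 3.69 V.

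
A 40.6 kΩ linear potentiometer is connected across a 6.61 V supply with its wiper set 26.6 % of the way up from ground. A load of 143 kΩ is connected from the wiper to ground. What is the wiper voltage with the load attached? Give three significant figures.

V ≈ 1.67 V

The wiper splits the pot into (1−α)R = 29.80 kΩ above and αR = 10.80 kΩ below.
Lower section ‖ load = 10.04 kΩ.
V_wiper = 6.61 × 10.04/(29.80 + 10.04) = 1.67 V.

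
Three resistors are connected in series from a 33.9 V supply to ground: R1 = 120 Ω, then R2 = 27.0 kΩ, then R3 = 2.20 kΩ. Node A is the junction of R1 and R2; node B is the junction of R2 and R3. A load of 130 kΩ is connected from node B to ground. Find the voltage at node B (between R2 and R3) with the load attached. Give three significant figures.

At node B, R3 is in parallel with the load: R3‖R_L = 2163 Ω.
Below node A the resistance is R2 + (R3‖R_L) = 29160 Ω, so V_A = 33.9 × 29160/29280 = 33.76 V.
Then V_B = V_A × (R3‖R_L)/(R2 + R3‖R_L) = 33.76 × 2163/29160 = 2.50 V.

V ≈ 2.50 V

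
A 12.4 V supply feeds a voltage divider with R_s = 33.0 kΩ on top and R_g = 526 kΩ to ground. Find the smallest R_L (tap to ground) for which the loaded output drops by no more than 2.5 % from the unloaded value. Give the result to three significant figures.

R_L(min) ≈ 1.21 MΩ

Output resistance R_th = R_s‖R_g = (33.0 × 526)/559.0 = 31.05 kΩ.
The fractional drop is R_th/(R_th + R_L); requiring this ≤ 0.0250 gives R_L ≥ R_th(1/0.0250 − 1) = 31.05 × 39.00 = 1.21 MΩ.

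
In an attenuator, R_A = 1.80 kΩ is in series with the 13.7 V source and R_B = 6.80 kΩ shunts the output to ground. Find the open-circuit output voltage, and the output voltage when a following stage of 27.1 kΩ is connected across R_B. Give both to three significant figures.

Open-circuit: V = 13.7 × 6.80/(1.80 + 6.80) = 10.8 V.
With the load, R_B becomes R_B‖R_L = 5.436 kΩ, so V = 13.7 × 5.436/7.236 = 10.3 V.

Unloaded: 10.8 V; loaded: 10.3 V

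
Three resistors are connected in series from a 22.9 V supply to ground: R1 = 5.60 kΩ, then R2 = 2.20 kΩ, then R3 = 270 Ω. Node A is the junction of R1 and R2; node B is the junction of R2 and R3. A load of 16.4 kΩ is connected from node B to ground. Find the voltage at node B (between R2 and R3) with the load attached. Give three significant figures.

V ≈ 0.754 V

At node B, R3 is in parallel with the load: R3‖R_L = 265.6 Ω.
Below node A the resistance is R2 + (R3‖R_L) = 2466 Ω, so V_A = 22.9 × 2466/8066 = 7.000 V.
Then V_B = V_A × (R3‖R_L)/(R2 + R3‖R_L) = 7.000 × 265.6/2466 = 0.754 V.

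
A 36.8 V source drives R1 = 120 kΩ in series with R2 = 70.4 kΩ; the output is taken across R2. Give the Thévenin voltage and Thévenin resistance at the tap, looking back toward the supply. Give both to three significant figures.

V_th is the open-circuit tap voltage: 36.8 × 70.4/(120 + 70.4) = 13.6 V.
With the supply zeroed, R1 and R2 appear in parallel from the tap: R_th = R1‖R2 = (120 × 70.4)/190.4 = 44.4 kΩ.

V_th = 13.6 V, R_th = 44.4 kΩ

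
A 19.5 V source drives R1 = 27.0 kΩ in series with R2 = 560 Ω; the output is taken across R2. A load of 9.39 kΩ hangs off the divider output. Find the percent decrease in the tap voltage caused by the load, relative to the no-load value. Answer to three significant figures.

5.52 %

The divider's output (Thévenin) resistance is R1‖R2 = 548.6 Ω.
Fractional drop under load = R_th/(R_th + R_L) = 548.6 / (548.6 + 9390) = 0.05520.
So the output falls by 5.52 %.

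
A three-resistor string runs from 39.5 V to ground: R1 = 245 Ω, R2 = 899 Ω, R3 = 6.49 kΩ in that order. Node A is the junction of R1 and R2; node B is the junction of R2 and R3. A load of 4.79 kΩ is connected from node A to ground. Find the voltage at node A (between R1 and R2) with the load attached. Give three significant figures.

Below node A the series string R2+R3 = 7389 Ω sits in parallel with the 4790 Ω load: 2906 Ω.
V_A = 39.5 × 2906/(245 + 2906) = 36.4 V.

V ≈ 36.4 V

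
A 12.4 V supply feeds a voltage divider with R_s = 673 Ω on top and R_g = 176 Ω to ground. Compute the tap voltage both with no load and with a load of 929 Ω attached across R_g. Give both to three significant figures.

Open-circuit: V = 12.4 × 176/(673 + 176) = 2.57 V.
With the load, R_g becomes R_g‖R_L = 148.0 Ω, so V = 12.4 × 148.0/821.0 = 2.23 V.

Unloaded: 2.57 V; loaded: 2.23 V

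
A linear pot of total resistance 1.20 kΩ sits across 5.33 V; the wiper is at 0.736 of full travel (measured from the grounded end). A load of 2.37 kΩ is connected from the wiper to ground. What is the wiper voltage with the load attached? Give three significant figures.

The wiper splits the pot into (1−α)R = 316.8 Ω above and αR = 883.2 Ω below.
Lower section ‖ load = 643.4 Ω.
V_wiper = 5.33 × 643.4/(316.8 + 643.4) = 3.57 V.

V ≈ 3.57 V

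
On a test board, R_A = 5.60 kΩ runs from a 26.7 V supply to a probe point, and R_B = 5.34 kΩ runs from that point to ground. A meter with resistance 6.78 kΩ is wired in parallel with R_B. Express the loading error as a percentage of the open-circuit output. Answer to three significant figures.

28.7 %

The divider's output (Thévenin) resistance is R_A‖R_B = 2.733 kΩ.
Fractional drop under load = R_th/(R_th + R_L) = 2.733 / (2.733 + 6.78) = 0.2873.
So the output falls by 28.7 %.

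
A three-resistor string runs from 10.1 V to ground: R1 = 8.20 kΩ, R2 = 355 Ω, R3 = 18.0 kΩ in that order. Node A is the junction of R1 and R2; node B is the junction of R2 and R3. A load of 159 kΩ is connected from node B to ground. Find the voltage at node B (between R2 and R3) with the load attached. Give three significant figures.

V ≈ 6.61 V

At node B, R3 is in parallel with the load: R3‖R_L = 16170 Ω.
Below node A the resistance is R2 + (R3‖R_L) = 16520 Ω, so V_A = 10.1 × 16520/24720 = 6.750 V.
Then V_B = V_A × (R3‖R_L)/(R2 + R3‖R_L) = 6.750 × 16170/16520 = 6.61 V.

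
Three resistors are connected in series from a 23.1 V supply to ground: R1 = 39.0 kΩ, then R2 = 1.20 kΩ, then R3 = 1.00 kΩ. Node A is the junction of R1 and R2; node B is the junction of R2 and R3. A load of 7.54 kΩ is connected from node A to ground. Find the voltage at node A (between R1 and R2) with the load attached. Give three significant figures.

V ≈ 0.967 V

Below node A the series string R2+R3 = 2.200 kΩ sits in parallel with the 7.54 kΩ load: 1.703 kΩ.
V_A = 23.1 × 1.703/(39.0 + 1.703) = 0.967 V.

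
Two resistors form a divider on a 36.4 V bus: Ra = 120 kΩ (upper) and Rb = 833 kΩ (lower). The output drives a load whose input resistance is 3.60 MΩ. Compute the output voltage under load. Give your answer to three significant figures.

V_out ≈ 30.9 V

The load sits in parallel with Rb: Rb‖R_L = (833 × 3600) / (833 + 3600) = 676.5 kΩ.
V_out = 36.4 × 676.5 / (120 + 676.5) = 36.4 × 676.5/796.5 = 30.9 V.
(Unloaded it would have been 31.8 V.)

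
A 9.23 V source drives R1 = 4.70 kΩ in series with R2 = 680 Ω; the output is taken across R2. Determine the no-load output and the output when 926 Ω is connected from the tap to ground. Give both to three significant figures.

Unloaded: 1.17 V; loaded: 0.711 V

Open-circuit: V = 9.23 × 680/(4700 + 680) = 1.17 V.
With the load, R2 becomes R2‖R_L = 392.1 Ω, so V = 9.23 × 392.1/5092 = 0.711 V.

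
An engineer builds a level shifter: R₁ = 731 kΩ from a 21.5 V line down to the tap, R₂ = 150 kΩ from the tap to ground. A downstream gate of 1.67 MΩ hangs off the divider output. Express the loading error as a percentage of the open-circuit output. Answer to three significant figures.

6.94 %

The divider's output (Thévenin) resistance is R₁‖R₂ = 124.5 kΩ.
Fractional drop under load = R_th/(R_th + R_L) = 124.5 / (124.5 + 1670) = 0.06936.
So the output falls by 6.94 %.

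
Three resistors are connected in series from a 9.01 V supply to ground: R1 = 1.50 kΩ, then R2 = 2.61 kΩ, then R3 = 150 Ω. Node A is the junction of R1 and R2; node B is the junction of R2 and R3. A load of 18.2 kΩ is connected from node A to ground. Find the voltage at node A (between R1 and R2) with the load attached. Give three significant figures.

Below node A the series string R2+R3 = 2760 Ω sits in parallel with the 18200 Ω load: 2397 Ω.
V_A = 9.01 × 2397/(1500 + 2397) = 5.54 V.

V ≈ 5.54 V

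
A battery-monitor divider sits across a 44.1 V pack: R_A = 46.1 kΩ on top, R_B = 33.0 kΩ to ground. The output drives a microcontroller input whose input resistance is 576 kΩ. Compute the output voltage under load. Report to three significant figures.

V_out ≈ 17.8 V

The load sits in parallel with R_B: R_B‖R_L = (33.0 × 576) / (33.0 + 576) = 31.21 kΩ.
V_out = 44.1 × 31.21 / (46.1 + 31.21) = 44.1 × 31.21/77.31 = 17.8 V.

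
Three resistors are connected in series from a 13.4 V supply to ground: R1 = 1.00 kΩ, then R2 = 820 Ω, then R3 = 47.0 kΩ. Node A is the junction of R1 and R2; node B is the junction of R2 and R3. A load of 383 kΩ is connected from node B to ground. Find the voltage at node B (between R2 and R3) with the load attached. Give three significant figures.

At node B, R3 is in parallel with the load: R3‖R_L = 41860 Ω.
Below node A the resistance is R2 + (R3‖R_L) = 42680 Ω, so V_A = 13.4 × 42680/43680 = 13.09 V.
Then V_B = V_A × (R3‖R_L)/(R2 + R3‖R_L) = 13.09 × 41860/42680 = 12.8 V.

V ≈ 12.8 V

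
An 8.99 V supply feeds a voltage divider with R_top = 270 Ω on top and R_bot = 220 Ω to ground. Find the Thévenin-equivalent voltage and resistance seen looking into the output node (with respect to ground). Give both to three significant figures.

V_th = 4.04 V, R_th = 121 Ω

V_th is the open-circuit tap voltage: 8.99 × 220/(270 + 220) = 4.04 V.
With the supply zeroed, R_top and R_bot appear in parallel from the tap: R_th = R_top‖R_bot = (270 × 220)/490.0 = 121 Ω.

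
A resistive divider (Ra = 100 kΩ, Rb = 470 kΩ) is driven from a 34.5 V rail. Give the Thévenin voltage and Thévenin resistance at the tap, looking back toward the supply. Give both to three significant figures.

V_th = 28.4 V, R_th = 82.5 kΩ

V_th is the open-circuit tap voltage: 34.5 × 470/(100 + 470) = 28.4 V.
With the supply zeroed, Ra and Rb appear in parallel from the tap: R_th = Ra‖Rb = (100 × 470)/570.0 = 82.5 kΩ.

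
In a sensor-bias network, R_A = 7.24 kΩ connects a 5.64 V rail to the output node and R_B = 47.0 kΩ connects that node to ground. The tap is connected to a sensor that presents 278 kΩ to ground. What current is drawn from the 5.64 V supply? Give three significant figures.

I ≈ 0.119 mA

R_B‖R_L = 40.20 kΩ, so the source sees R_A + R_B‖R_L = 47.44 kΩ.
I = 5.64 V / 47.44 kΩ = 0.119 mA.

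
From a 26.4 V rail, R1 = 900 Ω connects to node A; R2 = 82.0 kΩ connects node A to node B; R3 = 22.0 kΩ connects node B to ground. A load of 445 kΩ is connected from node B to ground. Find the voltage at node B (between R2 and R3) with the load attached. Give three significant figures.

At node B, R3 is in parallel with the load: R3‖R_L = 20960 Ω.
Below node A the resistance is R2 + (R3‖R_L) = 103000 Ω, so V_A = 26.4 × 103000/103900 = 26.17 V.
Then V_B = V_A × (R3‖R_L)/(R2 + R3‖R_L) = 26.17 × 20960/103000 = 5.33 V.

V ≈ 5.33 V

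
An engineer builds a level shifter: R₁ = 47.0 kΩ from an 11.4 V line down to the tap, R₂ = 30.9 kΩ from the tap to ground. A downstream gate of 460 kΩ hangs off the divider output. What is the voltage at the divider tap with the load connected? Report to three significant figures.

V_out ≈ 4.35 V

The load sits in parallel with R₂: R₂‖R_L = (30.9 × 460) / (30.9 + 460) = 28.95 kΩ.
V_out = 11.4 × 28.95 / (47.0 + 28.95) = 11.4 × 28.95/75.95 = 4.35 V.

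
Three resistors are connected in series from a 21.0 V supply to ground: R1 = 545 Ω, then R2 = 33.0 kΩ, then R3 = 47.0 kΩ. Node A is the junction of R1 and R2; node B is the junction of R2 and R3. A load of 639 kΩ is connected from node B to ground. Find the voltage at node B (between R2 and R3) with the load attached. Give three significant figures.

V ≈ 11.9 V

At node B, R3 is in parallel with the load: R3‖R_L = 43780 Ω.
Below node A the resistance is R2 + (R3‖R_L) = 76780 Ω, so V_A = 21.0 × 76780/77320 = 20.85 V.
Then V_B = V_A × (R3‖R_L)/(R2 + R3‖R_L) = 20.85 × 43780/76780 = 11.9 V.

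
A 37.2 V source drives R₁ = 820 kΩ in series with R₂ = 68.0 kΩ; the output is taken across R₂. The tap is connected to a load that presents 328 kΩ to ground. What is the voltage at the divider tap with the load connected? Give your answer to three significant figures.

V_out ≈ 2.39 V

The load sits in parallel with R₂: R₂‖R_L = (68.0 × 328) / (68.0 + 328) = 56.32 kΩ.
V_out = 37.2 × 56.32 / (820 + 56.32) = 37.2 × 56.32/876.3 = 2.39 V.
(Unloaded it would have been 2.85 V.)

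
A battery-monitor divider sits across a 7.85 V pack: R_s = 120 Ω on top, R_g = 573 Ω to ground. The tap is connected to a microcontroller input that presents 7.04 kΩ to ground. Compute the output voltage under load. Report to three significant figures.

The load sits in parallel with R_g: R_g‖R_L = (573 × 7040) / (573 + 7040) = 529.9 Ω.
V_out = 7.85 × 529.9 / (120 + 529.9) = 7.85 × 529.9/649.9 = 6.40 V.

V_out ≈ 6.40 V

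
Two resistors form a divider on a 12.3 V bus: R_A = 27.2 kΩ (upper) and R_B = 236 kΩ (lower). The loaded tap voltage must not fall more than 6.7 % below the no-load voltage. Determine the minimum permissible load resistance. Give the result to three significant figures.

Output resistance R_th = R_A‖R_B = (27.2 × 236)/263.2 = 24.39 kΩ.
The fractional drop is R_th/(R_th + R_L); requiring this ≤ 0.0670 gives R_L ≥ R_th(1/0.0670 − 1) = 24.39 × 13.93 = 340 kΩ.

R_L(min) ≈ 340 kΩ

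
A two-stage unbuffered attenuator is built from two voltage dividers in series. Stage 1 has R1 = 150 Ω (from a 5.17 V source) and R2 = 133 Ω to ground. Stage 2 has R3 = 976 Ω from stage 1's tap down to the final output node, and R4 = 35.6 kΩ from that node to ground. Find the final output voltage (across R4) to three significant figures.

V_out ≈ 2.36 V

Stage 2 presents R3+R4 = 36580 Ω as a load on stage 1's tap.
Stage 1's lower leg becomes R2‖(R3+R4) = 132.5 Ω, so V_mid = 5.17 × 132.5/282.5 = 2.425 V.
Stage 2 is itself unloaded: V_out = V_mid × R4/(R3+R4) = 2.425 × 35600/36580 = 2.36 V.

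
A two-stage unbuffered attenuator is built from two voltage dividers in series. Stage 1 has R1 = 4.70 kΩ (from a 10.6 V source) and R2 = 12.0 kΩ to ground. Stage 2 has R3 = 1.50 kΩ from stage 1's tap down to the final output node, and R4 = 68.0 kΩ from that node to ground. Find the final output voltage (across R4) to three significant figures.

Stage 2 presents R3+R4 = 69.50 kΩ as a load on stage 1's tap.
Stage 1's lower leg becomes R2‖(R3+R4) = 10.23 kΩ, so V_mid = 10.6 × 10.23/14.93 = 7.264 V.
Stage 2 is itself unloaded: V_out = V_mid × R4/(R3+R4) = 7.264 × 68.0/69.50 = 7.11 V.

V_out ≈ 7.11 V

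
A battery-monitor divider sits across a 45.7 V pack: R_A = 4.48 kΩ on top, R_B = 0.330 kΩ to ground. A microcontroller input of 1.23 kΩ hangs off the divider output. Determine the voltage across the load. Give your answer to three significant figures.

The load sits in parallel with R_B: R_B‖R_L = (330 × 1230) / (330 + 1230) = 260.2 Ω.
V_out = 45.7 × 260.2 / (4480 + 260.2) = 45.7 × 260.2/4740 = 2.51 V.

V_out ≈ 2.51 V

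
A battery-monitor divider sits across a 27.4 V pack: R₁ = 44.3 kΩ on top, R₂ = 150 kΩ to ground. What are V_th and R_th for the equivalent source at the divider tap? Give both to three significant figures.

V_th = 21.2 V, R_th = 34.2 kΩ

V_th is the open-circuit tap voltage: 27.4 × 150/(44.3 + 150) = 21.2 V.
With the supply zeroed, R₁ and R₂ appear in parallel from the tap: R_th = R₁‖R₂ = (44.3 × 150)/194.3 = 34.2 kΩ.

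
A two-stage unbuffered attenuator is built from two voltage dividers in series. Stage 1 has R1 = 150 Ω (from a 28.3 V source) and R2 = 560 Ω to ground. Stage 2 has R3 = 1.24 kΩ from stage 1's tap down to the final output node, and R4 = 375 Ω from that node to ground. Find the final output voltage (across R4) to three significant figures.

V_out ≈ 4.83 V

Stage 2 presents R3+R4 = 1615 Ω as a load on stage 1's tap.
Stage 1's lower leg becomes R2‖(R3+R4) = 415.8 Ω, so V_mid = 28.3 × 415.8/565.8 = 20.80 V.
Stage 2 is itself unloaded: V_out = V_mid × R4/(R3+R4) = 20.80 × 375/1615 = 4.83 V.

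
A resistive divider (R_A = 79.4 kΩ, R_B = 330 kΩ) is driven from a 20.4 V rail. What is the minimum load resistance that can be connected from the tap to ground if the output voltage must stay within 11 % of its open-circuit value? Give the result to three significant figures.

R_L(min) ≈ 518 kΩ

Output resistance R_th = R_A‖R_B = (79.4 × 330)/409.4 = 64.00 kΩ.
The fractional drop is R_th/(R_th + R_L); requiring this ≤ 0.110 gives R_L ≥ R_th(1/0.110 − 1) = 64.00 × 8.091 = 518 kΩ.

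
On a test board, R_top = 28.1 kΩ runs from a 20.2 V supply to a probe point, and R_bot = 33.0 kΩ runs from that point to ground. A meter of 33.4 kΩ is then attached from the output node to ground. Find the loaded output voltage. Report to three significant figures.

The load sits in parallel with R_bot: R_bot‖R_L = (33.0 × 33.4) / (33.0 + 33.4) = 16.60 kΩ.
V_out = 20.2 × 16.60 / (28.1 + 16.60) = 20.2 × 16.60/44.70 = 7.50 V.
(Unloaded it would have been 10.9 V.)

V_out ≈ 7.50 V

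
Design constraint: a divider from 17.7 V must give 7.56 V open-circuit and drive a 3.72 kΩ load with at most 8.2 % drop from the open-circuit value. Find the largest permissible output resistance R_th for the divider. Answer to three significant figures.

Loading drop = R_th/(R_th + R_L) ≤ 0.0820, so R_th ≤ R_L · ε/(1−ε) = 3.72 kΩ × 0.0820/0.9180 = 332 Ω.
(Any R1, R2 with R2/(R1+R2) = 0.427 and R1‖R2 ≤ 332 Ω will meet the spec.)

R_th ≤ 332 Ω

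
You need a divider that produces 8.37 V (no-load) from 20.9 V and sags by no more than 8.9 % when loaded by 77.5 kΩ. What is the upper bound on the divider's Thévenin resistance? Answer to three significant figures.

Loading drop = R_th/(R_th + R_L) ≤ 0.0890, so R_th ≤ R_L · ε/(1−ε) = 77.5 kΩ × 0.0890/0.9110 = 7.57 kΩ.

R_th ≤ 7.57 kΩ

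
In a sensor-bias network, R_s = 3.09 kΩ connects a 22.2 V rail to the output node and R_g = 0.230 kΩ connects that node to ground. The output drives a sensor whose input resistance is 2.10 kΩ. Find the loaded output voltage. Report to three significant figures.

The load sits in parallel with R_g: R_g‖R_L = (230 × 2100) / (230 + 2100) = 207.3 Ω.
V_out = 22.2 × 207.3 / (3090 + 207.3) = 22.2 × 207.3/3297 = 1.40 V.

V_out ≈ 1.40 V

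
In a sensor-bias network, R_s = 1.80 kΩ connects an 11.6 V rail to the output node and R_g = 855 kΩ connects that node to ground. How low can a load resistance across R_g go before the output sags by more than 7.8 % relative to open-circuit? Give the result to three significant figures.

Output resistance R_th = R_s‖R_g = (1.80 × 855)/856.8 = 1.796 kΩ.
The fractional drop is R_th/(R_th + R_L); requiring this ≤ 0.0780 gives R_L ≥ R_th(1/0.0780 − 1) = 1.796 × 11.82 = 21.2 kΩ.

R_L(min) ≈ 21.2 kΩ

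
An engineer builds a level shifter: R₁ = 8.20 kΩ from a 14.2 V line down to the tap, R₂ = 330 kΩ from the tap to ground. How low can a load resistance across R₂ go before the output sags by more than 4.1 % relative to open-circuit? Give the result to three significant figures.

Output resistance R_th = R₁‖R₂ = (8.20 × 330)/338.2 = 8.001 kΩ.
The fractional drop is R_th/(R_th + R_L); requiring this ≤ 0.0410 gives R_L ≥ R_th(1/0.0410 − 1) = 8.001 × 23.39 = 187 kΩ.

R_L(min) ≈ 187 kΩ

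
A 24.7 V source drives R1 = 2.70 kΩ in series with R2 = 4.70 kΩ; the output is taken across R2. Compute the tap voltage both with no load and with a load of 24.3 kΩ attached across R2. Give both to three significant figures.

Open-circuit: V = 24.7 × 4.70/(2.70 + 4.70) = 15.7 V.
With the load, R2 becomes R2‖R_L = 3.938 kΩ, so V = 24.7 × 3.938/6.638 = 14.7 V.

Unloaded: 15.7 V; loaded: 14.7 V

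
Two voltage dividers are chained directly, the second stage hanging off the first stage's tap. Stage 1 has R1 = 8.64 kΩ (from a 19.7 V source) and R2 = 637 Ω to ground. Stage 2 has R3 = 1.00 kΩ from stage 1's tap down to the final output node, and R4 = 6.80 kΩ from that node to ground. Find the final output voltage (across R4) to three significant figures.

Stage 2 presents R3+R4 = 7800 Ω as a load on stage 1's tap.
Stage 1's lower leg becomes R2‖(R3+R4) = 588.9 Ω, so V_mid = 19.7 × 588.9/9229 = 1.257 V.
Stage 2 is itself unloaded: V_out = V_mid × R4/(R3+R4) = 1.257 × 6800/7800 = 1.10 V.

V_out ≈ 1.10 V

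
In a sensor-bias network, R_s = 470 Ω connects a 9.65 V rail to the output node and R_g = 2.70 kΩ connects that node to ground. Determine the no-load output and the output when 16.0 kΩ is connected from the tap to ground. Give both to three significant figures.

Open-circuit: V = 9.65 × 2700/(470 + 2700) = 8.22 V.
With the load, R_g becomes R_g‖R_L = 2310 Ω, so V = 9.65 × 2310/2780 = 8.02 V.

Unloaded: 8.22 V; loaded: 8.02 V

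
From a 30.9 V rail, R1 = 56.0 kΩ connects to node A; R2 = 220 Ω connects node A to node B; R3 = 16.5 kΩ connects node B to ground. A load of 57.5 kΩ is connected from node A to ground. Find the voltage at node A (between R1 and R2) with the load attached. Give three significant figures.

V ≈ 5.80 V

Below node A the series string R2+R3 = 16720 Ω sits in parallel with the 57500 Ω load: 12950 Ω.
V_A = 30.9 × 12950/(56000 + 12950) = 5.80 V.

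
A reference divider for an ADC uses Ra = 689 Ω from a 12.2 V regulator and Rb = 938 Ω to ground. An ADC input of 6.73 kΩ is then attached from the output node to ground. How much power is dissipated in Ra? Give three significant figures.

P ≈ 44.8 mW

Total resistance from the source is Ra + (Rb‖R_L) = 1512 Ω, so I = 12.2/1512 Ω = 8.067 mA.
P = I²·Ra = (8.067 mA)² × 689 Ω = 44.8 mW.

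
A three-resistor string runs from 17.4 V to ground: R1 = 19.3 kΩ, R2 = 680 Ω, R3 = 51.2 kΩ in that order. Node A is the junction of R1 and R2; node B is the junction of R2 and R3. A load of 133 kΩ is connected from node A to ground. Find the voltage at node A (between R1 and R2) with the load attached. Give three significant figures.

Below node A the series string R2+R3 = 51880 Ω sits in parallel with the 133000 Ω load: 37320 Ω.
V_A = 17.4 × 37320/(19300 + 37320) = 11.5 V.

V ≈ 11.5 V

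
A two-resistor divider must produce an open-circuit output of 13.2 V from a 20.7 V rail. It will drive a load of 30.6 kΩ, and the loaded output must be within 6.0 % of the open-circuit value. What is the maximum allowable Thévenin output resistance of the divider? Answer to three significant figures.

R_th ≤ 1.95 kΩ

Loading drop = R_th/(R_th + R_L) ≤ 0.0600, so R_th ≤ R_L · ε/(1−ε) = 30.6 kΩ × 0.0600/0.9400 = 1.95 kΩ.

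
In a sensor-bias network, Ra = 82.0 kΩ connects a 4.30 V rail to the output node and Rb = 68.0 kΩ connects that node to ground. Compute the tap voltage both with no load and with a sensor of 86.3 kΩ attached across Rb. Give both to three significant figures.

Unloaded: 1.95 V; loaded: 1.36 V

Open-circuit: V = 4.30 × 68.0/(82.0 + 68.0) = 1.95 V.
With the load, Rb becomes Rb‖R_L = 38.03 kΩ, so V = 4.30 × 38.03/120.0 = 1.36 V.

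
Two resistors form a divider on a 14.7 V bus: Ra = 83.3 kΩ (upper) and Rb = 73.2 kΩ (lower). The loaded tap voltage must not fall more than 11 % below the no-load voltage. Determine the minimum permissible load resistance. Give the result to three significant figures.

R_L(min) ≈ 315 kΩ

Output resistance R_th = Ra‖Rb = (83.3 × 73.2)/156.5 = 38.96 kΩ.
The fractional drop is R_th/(R_th + R_L); requiring this ≤ 0.110 gives R_L ≥ R_th(1/0.110 − 1) = 38.96 × 8.091 = 315 kΩ.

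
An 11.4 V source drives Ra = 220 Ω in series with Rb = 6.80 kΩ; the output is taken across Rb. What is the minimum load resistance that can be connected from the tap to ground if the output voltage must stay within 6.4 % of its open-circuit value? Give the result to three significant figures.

R_L(min) ≈ 3.12 kΩ

Output resistance R_th = Ra‖Rb = (220 × 6800)/7020 = 213.1 Ω.
The fractional drop is R_th/(R_th + R_L); requiring this ≤ 0.0640 gives R_L ≥ R_th(1/0.0640 − 1) = 213.1 × 14.62 = 3.12 kΩ.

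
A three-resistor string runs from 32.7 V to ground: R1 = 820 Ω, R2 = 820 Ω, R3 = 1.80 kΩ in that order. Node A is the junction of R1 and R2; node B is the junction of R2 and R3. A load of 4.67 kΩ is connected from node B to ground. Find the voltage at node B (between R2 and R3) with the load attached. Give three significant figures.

At node B, R3 is in parallel with the load: R3‖R_L = 1299 Ω.
Below node A the resistance is R2 + (R3‖R_L) = 2119 Ω, so V_A = 32.7 × 2119/2939 = 23.58 V.
Then V_B = V_A × (R3‖R_L)/(R2 + R3‖R_L) = 23.58 × 1299/2119 = 14.5 V.

V ≈ 14.5 V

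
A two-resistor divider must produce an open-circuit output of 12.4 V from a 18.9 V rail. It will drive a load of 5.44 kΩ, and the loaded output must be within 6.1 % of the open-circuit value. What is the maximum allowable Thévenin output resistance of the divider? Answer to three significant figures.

R_th ≤ 353 Ω

Loading drop = R_th/(R_th + R_L) ≤ 0.0610, so R_th ≤ R_L · ε/(1−ε) = 5.44 kΩ × 0.0610/0.9390 = 353 Ω.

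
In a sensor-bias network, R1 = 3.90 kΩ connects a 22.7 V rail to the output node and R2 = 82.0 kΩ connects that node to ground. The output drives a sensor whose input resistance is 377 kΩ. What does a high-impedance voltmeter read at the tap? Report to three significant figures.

V_out ≈ 21.5 V

The load sits in parallel with R2: R2‖R_L = (82.0 × 377) / (82.0 + 377) = 67.35 kΩ.
V_out = 22.7 × 67.35 / (3.90 + 67.35) = 22.7 × 67.35/71.25 = 21.5 V.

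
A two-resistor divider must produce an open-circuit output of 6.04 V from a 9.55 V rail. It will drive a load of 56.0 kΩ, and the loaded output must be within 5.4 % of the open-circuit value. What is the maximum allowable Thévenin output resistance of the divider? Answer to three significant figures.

Loading drop = R_th/(R_th + R_L) ≤ 0.0540, so R_th ≤ R_L · ε/(1−ε) = 56.0 kΩ × 0.0540/0.9460 = 3.20 kΩ.
(Any R1, R2 with R2/(R1+R2) = 0.632 and R1‖R2 ≤ 3.20 kΩ will meet the spec.)

R_th ≤ 3.20 kΩ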